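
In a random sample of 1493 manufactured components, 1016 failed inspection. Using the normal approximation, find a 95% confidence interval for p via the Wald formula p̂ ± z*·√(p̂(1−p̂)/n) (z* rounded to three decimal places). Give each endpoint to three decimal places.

(0.657, 0.704)

With x = 1016 successes in n = 1493, p̂ = 0.68051.
SE(p̂) = √(0.68051·0.31949/1493) = 0.012067.
For 95% confidence, z* = 1.960.
Margin = 1.960·0.012067 = 0.02365.
Interval: 0.68051 ± 0.02365 → (0.657, 0.704).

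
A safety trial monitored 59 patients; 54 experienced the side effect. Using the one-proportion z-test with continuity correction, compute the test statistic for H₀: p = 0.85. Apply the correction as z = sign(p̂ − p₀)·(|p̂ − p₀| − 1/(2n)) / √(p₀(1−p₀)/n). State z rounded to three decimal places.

z = 1.221

The sample proportion is 54/59 = 0.91525. p̂ − p₀ = 0.065254.
1/(2n) = 0.008475.
Corrected numerator: |0.065254| − 0.008475 = 0.056779.
Null standard error: √(0.85·0.15/59) = √0.002161017 = 0.046487.
z = +0.056779/0.046487 = 1.221.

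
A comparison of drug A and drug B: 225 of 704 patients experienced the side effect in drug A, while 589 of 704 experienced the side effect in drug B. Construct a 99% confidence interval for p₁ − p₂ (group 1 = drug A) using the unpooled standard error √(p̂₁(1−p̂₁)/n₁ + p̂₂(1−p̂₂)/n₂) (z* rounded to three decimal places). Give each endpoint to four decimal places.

(-0.5748, -0.4593)

p̂₁ = 225/704 = 0.31960, p̂₂ = 589/704 = 0.83665; p̂₁ − p̂₂ = -0.51705.
Unpooled SE = √(p̂₁(1−p̂₁)/n₁ + p̂₂(1−p̂₂)/n₂) = √(0.000308887 + 0.000194131) = 0.022428.
For 99% confidence, z* = 2.576. Margin of error = 0.05777.
So the interval runs from -0.5748 to -0.4593.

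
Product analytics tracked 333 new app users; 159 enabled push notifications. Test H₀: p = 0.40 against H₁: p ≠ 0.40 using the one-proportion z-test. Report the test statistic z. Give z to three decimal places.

p̂ = 159/333 = 0.47748.
Under H₀, SE = √(p₀(1−p₀)/n) = √(0.40·0.60/333) = √0.000720721 = 0.026846.
Test statistic: z = 0.07748/0.026846 = 2.886.

z = 2.886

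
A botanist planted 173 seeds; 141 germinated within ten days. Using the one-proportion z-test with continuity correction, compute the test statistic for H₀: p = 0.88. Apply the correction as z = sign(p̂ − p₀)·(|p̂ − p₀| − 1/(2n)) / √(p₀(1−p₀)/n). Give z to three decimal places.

z = -2.513

p̂ = 141/173 = 0.81503. p̂ − p₀ = -0.064971.
1/(2n) = 0.002890.
Corrected numerator: |-0.064971| − 0.002890 = 0.062081.
Null standard error: √(0.88·0.12/173) = √0.000610405 = 0.024706.
z = −0.062081/0.024706 = -2.513.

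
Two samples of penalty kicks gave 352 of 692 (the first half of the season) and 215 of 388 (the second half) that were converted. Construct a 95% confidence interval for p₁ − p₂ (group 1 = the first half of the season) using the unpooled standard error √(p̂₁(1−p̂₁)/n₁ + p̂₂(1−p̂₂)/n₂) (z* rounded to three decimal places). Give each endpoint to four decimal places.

p̂₁ = 352/692 = 0.50867, p̂₂ = 215/388 = 0.55412; p̂₁ − p̂₂ = -0.04545.
SE = √(0.000361163 + 0.000636780) = √0.000997943 = 0.031590.
The 95% critical value is z* = 1.960. Margin = 1.960·0.031590 = 0.06192.
CI: -0.04545 ± 0.06192 = (-0.1074, 0.0165).

(-0.1074, 0.0165)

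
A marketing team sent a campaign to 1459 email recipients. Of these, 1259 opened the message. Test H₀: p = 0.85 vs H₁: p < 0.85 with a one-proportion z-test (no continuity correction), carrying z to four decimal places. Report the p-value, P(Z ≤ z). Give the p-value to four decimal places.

p-value = 0.9165

With x = 1259 successes in n = 1459, p̂ = 0.86292.
Under H₀, SE = √(p₀(1−p₀)/n) = √(0.85·0.15/1459) = √0.000087389 = 0.009348.
z = (p̂ − p₀)/SE = (1259/1459 − 0.85)/0.009348 ≈ 1.3821.
From the standard normal, P(Z ≤ z) = 0.9165.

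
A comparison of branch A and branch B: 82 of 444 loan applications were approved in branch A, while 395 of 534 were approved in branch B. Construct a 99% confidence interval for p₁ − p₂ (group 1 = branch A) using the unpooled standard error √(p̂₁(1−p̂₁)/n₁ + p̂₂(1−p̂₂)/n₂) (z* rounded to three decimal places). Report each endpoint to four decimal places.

(-0.6232, -0.4869)

p̂₁ = 82/444 = 0.18468, p̂₂ = 395/534 = 0.73970; p̂₁ − p̂₂ = -0.55502.
SE = √(0.000339136 + 0.000360569) = √0.000699705 = 0.026452.
For 99% confidence, z* = 2.576. Margin = 2.576·0.026452 = 0.06814.
So the interval runs from -0.6232 to -0.4869.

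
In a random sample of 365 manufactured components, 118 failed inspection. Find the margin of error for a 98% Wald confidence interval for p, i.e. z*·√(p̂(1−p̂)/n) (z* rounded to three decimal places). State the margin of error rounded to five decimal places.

ME = 0.05695

Sample proportion p̂ = 118/365 = 0.32329.
Standard error of p̂: √(0.218773/365) = √0.000599377 = 0.024482.
z* = 2.326 at the 98% level.
So ME = 0.05695.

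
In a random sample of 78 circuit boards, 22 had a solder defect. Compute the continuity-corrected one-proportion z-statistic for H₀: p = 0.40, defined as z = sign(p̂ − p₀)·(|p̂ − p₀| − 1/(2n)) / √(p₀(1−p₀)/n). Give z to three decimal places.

With x = 22 successes in n = 78, p̂ = 0.28205. p̂ − p₀ = -0.117949.
1/(2n) = 0.006410.
Corrected numerator: |-0.117949| − 0.006410 = 0.111539.
Under H₀, SE = √(p₀(1−p₀)/n) = √(0.40·0.60/78) = √0.003076923 = 0.055470.
z = (−)0.111539/0.055470 = -2.011.

z = -2.011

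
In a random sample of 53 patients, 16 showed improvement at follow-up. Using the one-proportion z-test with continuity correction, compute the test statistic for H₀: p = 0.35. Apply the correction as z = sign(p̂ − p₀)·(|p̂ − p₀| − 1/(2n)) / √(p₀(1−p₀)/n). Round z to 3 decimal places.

The sample proportion is 16/53 = 0.30189. p̂ − p₀ = -0.048113.
Continuity correction 1/(2n) = 1/106 = 0.009434.
Corrected numerator: |-0.048113| − 0.009434 = 0.038679.
Null standard error: √(0.35·0.65/53) = √0.004292453 = 0.065517.
z = (−)0.038679/0.065517 = -0.590.

z = -0.590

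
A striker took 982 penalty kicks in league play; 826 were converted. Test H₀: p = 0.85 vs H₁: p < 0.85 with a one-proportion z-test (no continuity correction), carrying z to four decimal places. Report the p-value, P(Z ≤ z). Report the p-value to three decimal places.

p̂ = 826/982 = 0.84114.
SE₀ = √(0.85·0.15/982) = 0.011395.
Test statistic (full precision, shown to 4 dp): z = (826/982 − 0.85)/SE₀ ≈ -0.7775.
p-value = P(Z ≤ z) with z = -0.7775 → 0.218.

p-value = 0.218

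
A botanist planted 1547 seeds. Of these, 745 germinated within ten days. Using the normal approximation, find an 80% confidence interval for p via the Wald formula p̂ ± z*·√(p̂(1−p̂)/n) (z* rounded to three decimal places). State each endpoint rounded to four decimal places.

Sample proportion p̂ = 745/1547 = 0.48158.
SE = √(p̂(1−p̂)/n) = √(0.249661/1547) = 0.012704.
The 80% critical value is z* = 1.282.
Margin of error: 1.282 × 0.012704 = 0.01629.
Interval: 0.48158 ± 0.01629 → (0.4653, 0.4979).

(0.4653, 0.4979)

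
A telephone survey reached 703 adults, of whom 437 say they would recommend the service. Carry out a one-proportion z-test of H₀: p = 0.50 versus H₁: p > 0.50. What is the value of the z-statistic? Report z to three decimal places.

z = 6.449

p̂ = 437/703 = 0.62162.
Under H₀, SE = √(p₀(1−p₀)/n) = √(0.50·0.50/703) = √0.000355619 = 0.018858.
z = (p̂ − p₀)/SE = (0.62162 − 0.50)/0.018858 = 6.449.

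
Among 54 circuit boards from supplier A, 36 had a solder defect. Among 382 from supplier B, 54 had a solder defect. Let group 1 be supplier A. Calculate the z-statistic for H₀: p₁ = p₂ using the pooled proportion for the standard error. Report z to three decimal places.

z = 8.927

p̂₁ = 36/54 = 0.66667, p̂₂ = 54/382 = 0.14136.
Pooling: p̂ = 90/436 = 0.20642.
SE = √[p̂(1−p̂)(1/n₁+1/n₂)] = √[0.20642·0.79358·(1/54+1/382)] ≈ 0.058842.
z = (p̂₁ − p̂₂)/SE = (0.66667 − 0.14136)/0.058842 = 0.52531/0.058842 = 8.927.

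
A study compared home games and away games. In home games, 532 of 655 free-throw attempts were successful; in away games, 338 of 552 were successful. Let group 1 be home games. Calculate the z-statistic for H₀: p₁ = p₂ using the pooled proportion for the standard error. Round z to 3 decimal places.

z = 7.712

p̂₁ = 532/655 = 0.81221, p̂₂ = 338/552 = 0.61232.
Pooled p̂ = (532+338)/(655+552) = 870/1207 = 0.72080.
Pooled SE = √[0.2012494·0.00333831] ≈ 0.025920.
z = 0.19989/0.025920 = 7.712.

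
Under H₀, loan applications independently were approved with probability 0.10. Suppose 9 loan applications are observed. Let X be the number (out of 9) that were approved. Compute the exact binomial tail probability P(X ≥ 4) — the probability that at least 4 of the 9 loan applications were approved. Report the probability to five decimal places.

X ~ Binomial(n=9, p=0.10).
P(X ≥ 4) = Σ_{j=4}^{9} C(9,j)·0.10^j·0.90^{9−j}.
= 0.007440 + 0.000827 + 0.000061 + 0.000003 + 0.000000 + 0.000000 = 0.00833.

P = 0.00833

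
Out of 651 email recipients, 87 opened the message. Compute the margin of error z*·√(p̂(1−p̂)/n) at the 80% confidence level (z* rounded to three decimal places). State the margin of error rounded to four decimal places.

With x = 87 successes in n = 651, p̂ = 0.13364.
Standard error of p̂: √(0.115781/651) = √0.000177851 = 0.013336.
The 80% critical value is z* = 1.282.
Margin of error = z*·SE = 1.282 × 0.013336 = 0.0171.

ME = 0.0171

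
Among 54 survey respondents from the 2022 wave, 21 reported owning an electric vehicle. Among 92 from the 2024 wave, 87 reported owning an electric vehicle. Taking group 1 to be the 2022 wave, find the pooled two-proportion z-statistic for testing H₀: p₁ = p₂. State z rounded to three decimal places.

z = -7.402

Sample proportions: p̂₁ = 21/54 = 0.38889 and p̂₂ = 87/92 = 0.94565.
Pooling: p̂ = 108/146 = 0.73973.
Pooled SE = √[0.1925314·0.02938808] ≈ 0.075221.
z = -0.55676/0.075221 = -7.402.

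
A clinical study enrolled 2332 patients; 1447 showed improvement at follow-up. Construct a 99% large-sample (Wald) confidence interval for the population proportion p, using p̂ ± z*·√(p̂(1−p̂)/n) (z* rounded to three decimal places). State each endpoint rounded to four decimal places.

(0.5946, 0.6464)

Sample proportion p̂ = 1447/2332 = 0.62050.
SE = √(p̂(1−p̂)/n) = √(0.235480/2332) = 0.010049.
z* = 2.576 at the 99% level.
Margin = 2.576·0.010049 = 0.02589.
So the interval runs from 0.5946 to 0.6464.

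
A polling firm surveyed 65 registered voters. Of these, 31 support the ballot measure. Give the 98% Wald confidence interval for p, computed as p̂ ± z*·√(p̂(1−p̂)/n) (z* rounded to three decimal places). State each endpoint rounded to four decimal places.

(0.3328, 0.6210)

p̂ = 31/65 = 0.47692.
Standard error of p̂: √(0.249467/65) = √0.003837961 = 0.061951.
For 98% confidence, z* = 2.326.
Margin of error: 2.326 × 0.061951 = 0.14410.
CI: 0.47692 ± 0.14410 = (0.3328, 0.6210).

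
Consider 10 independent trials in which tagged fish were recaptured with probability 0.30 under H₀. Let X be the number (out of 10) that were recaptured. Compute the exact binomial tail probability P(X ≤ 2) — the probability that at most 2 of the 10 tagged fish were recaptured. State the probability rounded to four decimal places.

P = 0.3828

X ~ Binomial(n=10, p=0.30).
P(X ≤ 2) = C(10,0)·0.30^0·0.70^10 + C(10,1)·0.30^1·0.70^9 + C(10,2)·0.30^2·0.70^8.
= 0.028248 + 0.121061 + 0.233474 = 0.3828.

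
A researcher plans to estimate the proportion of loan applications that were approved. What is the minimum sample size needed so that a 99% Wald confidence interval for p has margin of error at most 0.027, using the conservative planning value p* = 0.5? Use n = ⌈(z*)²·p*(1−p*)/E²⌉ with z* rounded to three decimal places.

z* = 2.576 at the 99% level.
p*(1−p*) = 0.50·0.50 = 0.2500.
Required n before rounding: 6.635776 × 0.2500 / 0.027² = 2275.643.
Rounding up, n = 2276.

n = 2276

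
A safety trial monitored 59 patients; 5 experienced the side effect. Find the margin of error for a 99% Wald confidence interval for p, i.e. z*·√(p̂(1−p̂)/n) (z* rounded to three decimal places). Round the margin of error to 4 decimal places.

Sample proportion p̂ = 5/59 = 0.08475.
Standard error of p̂: √(0.077564/59) = √0.001314643 = 0.036258.
z* = 2.576 at the 99% level.
ME = 2.576·0.036258 = 0.0934.

ME = 0.0934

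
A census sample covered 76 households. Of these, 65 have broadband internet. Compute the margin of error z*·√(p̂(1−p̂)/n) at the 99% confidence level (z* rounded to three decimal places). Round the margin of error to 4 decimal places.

ME = 0.1040

The sample proportion is 65/76 = 0.85526.
SE(p̂) = √(0.85526·0.14474/76) = 0.040358.
For 99% confidence, z* = 2.576.
Margin of error = z*·SE = 2.576 × 0.040358 = 0.1040.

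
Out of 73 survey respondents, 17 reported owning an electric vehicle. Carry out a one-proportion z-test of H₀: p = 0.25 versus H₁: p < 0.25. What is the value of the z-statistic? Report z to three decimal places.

With x = 17 successes in n = 73, p̂ = 0.23288.
Null standard error: √(0.25·0.75/73) = √0.002568493 = 0.050680.
z = (p̂ − p₀)/SE = (0.23288 − 0.25)/0.050680 = -0.338.

z = -0.338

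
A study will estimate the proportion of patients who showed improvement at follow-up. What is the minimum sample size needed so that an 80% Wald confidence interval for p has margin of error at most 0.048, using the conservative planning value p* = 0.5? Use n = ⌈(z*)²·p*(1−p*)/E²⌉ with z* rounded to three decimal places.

n = 179

z* = 1.282 at the 80% level.
p*(1−p*) = 0.50·0.50 = 0.2500.
Required n before rounding: 1.643524 × 0.2500 / 0.048² = 178.334.
Rounding up, n = 179.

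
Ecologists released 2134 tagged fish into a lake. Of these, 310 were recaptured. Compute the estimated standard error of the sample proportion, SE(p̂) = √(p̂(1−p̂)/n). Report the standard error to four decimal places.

SE = 0.0076

Sample proportion p̂ = 310/2134 = 0.14527.
p̂(1−p̂) = 0.124167.
Dividing by n and taking the root: √0.000058185 = 0.0076.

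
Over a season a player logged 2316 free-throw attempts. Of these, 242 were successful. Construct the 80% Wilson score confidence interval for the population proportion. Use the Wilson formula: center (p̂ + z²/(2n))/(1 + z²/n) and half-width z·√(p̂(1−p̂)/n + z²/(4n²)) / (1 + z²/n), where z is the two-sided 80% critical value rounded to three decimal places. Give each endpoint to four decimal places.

(0.0966, 0.1129)

p̂ = 242/2316 = 0.10449; z = 1.282, so z² = 1.643524.
Denominator 1 + z²/n = 1 + 1.643524/2316 = 1.000710.
Center = (0.10449 + 0.000355)/1.000710 = 0.10477.
Radicand: p̂(1−p̂)/n + z²/(4n²) = 0.000040403 + 0.000000077 = 0.000040480.
Half-width = 1.282·√0.000040480/1.000710 = 0.00815.
CI: 0.10477 ± 0.00815 = (0.0966, 0.1129).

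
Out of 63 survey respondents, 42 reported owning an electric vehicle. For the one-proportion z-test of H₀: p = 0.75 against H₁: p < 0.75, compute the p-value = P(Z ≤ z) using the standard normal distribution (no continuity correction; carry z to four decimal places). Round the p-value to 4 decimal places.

p-value = 0.0633

With x = 42 successes in n = 63, p̂ = 0.66667.
Null standard error: √(0.75·0.25/63) = √0.002976190 = 0.054554.
Test statistic (full precision, shown to 4 dp): z = (42/63 − 0.75)/SE₀ ≈ -1.5275.
p-value = P(Z ≤ z) with z = -1.5275 → 0.0633.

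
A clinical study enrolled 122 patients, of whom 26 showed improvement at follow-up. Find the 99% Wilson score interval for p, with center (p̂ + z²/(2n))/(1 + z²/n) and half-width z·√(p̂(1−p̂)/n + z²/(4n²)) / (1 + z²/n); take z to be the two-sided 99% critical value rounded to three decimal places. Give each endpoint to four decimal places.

Here p̂ = 26/122 = 0.21311 and z = 2.576 (z² = 6.635776).
Denominator 1 + z²/n = 1 + 6.635776/122 = 1.054392.
Adjusted center: (0.21311 + z²/(2n))/1.054392 = 0.22791.
Radicand: p̂(1−p̂)/n + z²/(4n²) = 0.001374564 + 0.000111458 = 0.001486022.
Half-width = z·√(radicand)/denom = 2.576·0.038549/1.054392 = 0.09418.
Interval: 0.22791 ± 0.09418 → (0.1337, 0.3221).

(0.1337, 0.3221)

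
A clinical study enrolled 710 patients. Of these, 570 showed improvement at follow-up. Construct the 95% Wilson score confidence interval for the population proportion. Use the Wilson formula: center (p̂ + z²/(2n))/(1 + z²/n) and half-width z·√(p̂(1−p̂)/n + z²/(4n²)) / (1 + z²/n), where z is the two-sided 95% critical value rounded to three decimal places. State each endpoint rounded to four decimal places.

p̂ = 570/710 = 0.80282; z = 1.960, so z² = 3.841600.
Denominator 1 + z²/n = 1 + 3.841600/710 = 1.005411.
Center = (0.80282 + 0.002705)/1.005411 = 0.80119.
Radicand: p̂(1−p̂)/n + z²/(4n²) = 0.000222960 + 0.000001905 = 0.000224865.
Half-width = z·√(radicand)/denom = 1.960·0.014996/1.005411 = 0.02923.
So the interval runs from 0.7720 to 0.8304.

(0.7720, 0.8304)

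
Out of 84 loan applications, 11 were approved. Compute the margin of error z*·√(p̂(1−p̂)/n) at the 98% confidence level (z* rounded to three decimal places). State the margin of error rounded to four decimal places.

The sample proportion is 11/84 = 0.13095.
SE(p̂) = √(0.13095·0.86905/84) = 0.036808.
z* = 2.326 at the 98% level.
So ME = 0.0856.

ME = 0.0856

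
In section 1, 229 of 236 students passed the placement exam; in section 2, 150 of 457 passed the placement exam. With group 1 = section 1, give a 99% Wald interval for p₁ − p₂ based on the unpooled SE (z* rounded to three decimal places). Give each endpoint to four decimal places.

p̂₁ = 229/236 = 0.97034, p̂₂ = 150/457 = 0.32823; p̂₁ − p̂₂ = 0.64211.
SE = √(0.000121954 + 0.000482482) = √0.000604436 = 0.024585.
z* = 2.576 at the 99% level. Margin = 2.576·0.024585 = 0.06333.
So the interval runs from 0.5788 to 0.7054.

(0.5788, 0.7054)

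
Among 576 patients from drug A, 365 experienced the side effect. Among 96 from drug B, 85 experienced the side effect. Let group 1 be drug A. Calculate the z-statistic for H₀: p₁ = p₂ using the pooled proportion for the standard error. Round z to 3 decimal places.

Sample proportions: p̂₁ = 365/576 = 0.63368 and p̂₂ = 85/96 = 0.88542.
Pooling: p̂ = 450/672 = 0.66964.
SE = √[p̂(1−p̂)(1/n₁+1/n₂)] = √[0.66964·0.33036·(1/576+1/96)] ≈ 0.051850.
z = (p̂₁ − p̂₂)/SE = (0.63368 − 0.88542)/0.051850 = -0.25174/0.051850 = -4.855.

z = -4.855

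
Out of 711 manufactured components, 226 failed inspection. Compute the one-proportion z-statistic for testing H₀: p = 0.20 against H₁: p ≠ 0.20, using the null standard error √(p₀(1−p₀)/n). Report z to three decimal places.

z = 7.857

With x = 226 successes in n = 711, p̂ = 0.31786.
Null standard error: √(0.20·0.80/711) = √0.000225035 = 0.015001.
Test statistic: z = 0.11786/0.015001 = 7.857.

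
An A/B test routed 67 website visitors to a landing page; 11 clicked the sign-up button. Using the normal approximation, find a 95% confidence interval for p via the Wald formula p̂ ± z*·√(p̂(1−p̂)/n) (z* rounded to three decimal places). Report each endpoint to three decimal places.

(0.075, 0.253)

With x = 11 successes in n = 67, p̂ = 0.16418.
SE(p̂) = √(0.16418·0.83582/67) = 0.045256.
For 95% confidence, z* = 1.960.
Margin of error: 1.960 × 0.045256 = 0.08870.
CI: 0.16418 ± 0.08870 = (0.075, 0.253).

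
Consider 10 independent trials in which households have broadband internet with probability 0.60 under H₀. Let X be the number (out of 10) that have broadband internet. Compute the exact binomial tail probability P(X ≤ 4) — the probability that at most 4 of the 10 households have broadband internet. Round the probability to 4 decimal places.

X is binomial with n = 10 and p = 0.60.
P(X ≤ 4) = Σ_{j=0}^{4} C(10,j)·0.60^j·0.40^{10−j}.
= 0.000105 + 0.001573 + 0.010617 + 0.042467 + 0.111477 = 0.1662.

P = 0.1662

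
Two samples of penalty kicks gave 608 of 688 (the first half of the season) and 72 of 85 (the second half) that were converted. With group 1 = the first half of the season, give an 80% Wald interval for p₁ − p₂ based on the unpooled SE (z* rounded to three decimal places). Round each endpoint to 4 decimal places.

(-0.0158, 0.0891)

p̂₁ = 0.88372, p̂₂ = 0.84706, so the observed difference is 0.03666.
Unpooled SE = √(p̂₁(1−p̂₁)/n₁ + p̂₂(1−p̂₂)/n₂) = √(0.000149358 + 0.001524120) = 0.040908.
For 80% confidence, z* = 1.282. Margin = 1.282·0.040908 = 0.05244.
Interval: 0.03666 ± 0.05244 → (-0.0158, 0.0891).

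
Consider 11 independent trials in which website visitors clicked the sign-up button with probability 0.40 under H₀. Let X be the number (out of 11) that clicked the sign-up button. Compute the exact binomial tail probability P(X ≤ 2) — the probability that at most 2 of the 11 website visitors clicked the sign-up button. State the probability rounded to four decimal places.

X ~ Binomial(n=11, p=0.40).
P(X ≤ 2) = C(11,0)·0.40^0·0.60^11 + C(11,1)·0.40^1·0.60^10 + C(11,2)·0.40^2·0.60^9.
= 0.003628 + 0.026605 + 0.088684 = 0.1189.

P = 0.1189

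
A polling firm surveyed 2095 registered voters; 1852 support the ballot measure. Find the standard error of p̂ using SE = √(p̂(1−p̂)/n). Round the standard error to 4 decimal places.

SE = 0.0070

With x = 1852 successes in n = 2095, p̂ = 0.88401.
p̂(1−p̂) = 0.88401·0.11599 = 0.102536.
SE = √(0.102536/2095) = 0.0070.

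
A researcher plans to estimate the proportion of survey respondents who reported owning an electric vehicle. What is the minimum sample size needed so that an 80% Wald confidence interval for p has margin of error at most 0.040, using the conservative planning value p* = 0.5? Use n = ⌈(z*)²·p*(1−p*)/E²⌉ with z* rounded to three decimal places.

For 80% confidence, z* = 1.282.
p*(1−p*) = 0.50·0.50 = 0.2500.
Required n before rounding: 1.643524 × 0.2500 / 0.040² = 256.801.
Rounding up, n = 257.

n = 257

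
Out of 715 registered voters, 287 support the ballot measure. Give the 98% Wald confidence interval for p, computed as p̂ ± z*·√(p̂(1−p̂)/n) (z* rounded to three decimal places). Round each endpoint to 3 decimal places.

p̂ = 287/715 = 0.40140.
SE(p̂) = √(0.40140·0.59860/715) = 0.018332.
The 98% critical value is z* = 2.326.
Margin of error: 2.326 × 0.018332 = 0.04264.
CI: 0.40140 ± 0.04264 = (0.359, 0.444).

(0.359, 0.444)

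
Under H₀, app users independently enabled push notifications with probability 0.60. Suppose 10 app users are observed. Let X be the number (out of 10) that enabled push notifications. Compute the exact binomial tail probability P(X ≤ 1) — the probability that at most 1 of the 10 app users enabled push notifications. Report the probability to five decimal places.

P = 0.00168

X ~ Binomial(n=10, p=0.60).
P(X ≤ 1) = C(10,0)·0.60^0·0.40^10 + C(10,1)·0.60^1·0.40^9.
= 0.000105 + 0.001573 = 0.00168.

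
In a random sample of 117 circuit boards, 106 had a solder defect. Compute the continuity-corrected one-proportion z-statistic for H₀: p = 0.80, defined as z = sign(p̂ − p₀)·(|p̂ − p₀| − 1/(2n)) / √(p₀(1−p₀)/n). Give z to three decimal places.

z = 2.750

The sample proportion is 106/117 = 0.90598. p̂ − p₀ = 0.105983.
Continuity correction 1/(2n) = 1/234 = 0.004274.
Corrected numerator: |0.105983| − 0.004274 = 0.101709.
Null standard error: √(0.80·0.20/117) = √0.001367521 = 0.036980.
z = +0.101709/0.036980 = 2.750.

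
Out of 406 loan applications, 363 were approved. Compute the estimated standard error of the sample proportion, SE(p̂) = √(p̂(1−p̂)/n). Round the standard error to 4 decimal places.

p̂ = 363/406 = 0.89409.
p̂(1−p̂) = 0.89409·0.10591 = 0.094693.
SE = √(0.094693/406) = 0.0153.

SE = 0.0153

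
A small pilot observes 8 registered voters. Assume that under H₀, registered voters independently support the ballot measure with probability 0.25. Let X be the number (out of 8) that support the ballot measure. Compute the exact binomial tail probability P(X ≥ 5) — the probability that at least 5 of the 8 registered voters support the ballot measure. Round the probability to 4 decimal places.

P = 0.0273

X is binomial with n = 8 and p = 0.25.
P(X ≥ 5) = C(8,5)·0.25^5·0.75^3 + C(8,6)·0.25^6·0.75^2 + C(8,7)·0.25^7·0.75^1 + C(8,8)·0.25^8·0.75^0.
= 0.023071 + 0.003845 + 0.000366 + 0.000015 = 0.0273.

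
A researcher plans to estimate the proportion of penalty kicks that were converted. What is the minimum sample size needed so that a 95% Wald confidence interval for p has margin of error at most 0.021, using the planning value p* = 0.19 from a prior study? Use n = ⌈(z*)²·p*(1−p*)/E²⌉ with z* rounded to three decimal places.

n = 1341

For 95% confidence, z* = 1.960.
p*(1−p*) = 0.1539.
Required n before rounding: 3.841600 × 0.1539 / 0.021² = 1340.640.
Rounding up, n = 1341.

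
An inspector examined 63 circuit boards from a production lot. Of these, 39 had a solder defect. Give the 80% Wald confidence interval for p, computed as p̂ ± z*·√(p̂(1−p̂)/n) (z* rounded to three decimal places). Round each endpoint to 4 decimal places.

With x = 39 successes in n = 63, p̂ = 0.61905.
SE = √(p̂(1−p̂)/n) = √(0.235828/63) = 0.061182.
For 80% confidence, z* = 1.282.
Margin of error: 1.282 × 0.061182 = 0.07844.
Interval: 0.61905 ± 0.07844 → (0.5406, 0.6975).

(0.5406, 0.6975)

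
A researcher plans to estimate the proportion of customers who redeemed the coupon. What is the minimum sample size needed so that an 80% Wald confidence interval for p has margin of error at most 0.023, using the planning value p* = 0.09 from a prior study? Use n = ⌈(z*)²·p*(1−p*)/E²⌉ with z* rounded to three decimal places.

For 80% confidence, z* = 1.282.
p*(1−p*) = 0.09·0.91 = 0.0819.
(z*)²·p*(1−p*)/E² = 1.643524·0.0819/0.000529 = 254.451.
Rounding up, n = 255.

n = 255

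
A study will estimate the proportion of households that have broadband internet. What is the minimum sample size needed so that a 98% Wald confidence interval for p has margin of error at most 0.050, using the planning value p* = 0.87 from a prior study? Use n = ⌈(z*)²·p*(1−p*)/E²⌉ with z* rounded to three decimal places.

The 98% critical value is z* = 2.326.
p*(1−p*) = 0.1131.
(z*)²·p*(1−p*)/E² = 5.410276·0.1131/0.002500 = 244.761.
⌈244.761⌉ = 245.

n = 245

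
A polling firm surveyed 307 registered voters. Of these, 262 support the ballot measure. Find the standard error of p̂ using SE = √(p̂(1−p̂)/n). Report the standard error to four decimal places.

SE = 0.0202

p̂ = 262/307 = 0.85342.
p̂(1−p̂) = 0.125094.
SE = √(0.125094/307) = √0.000407472 = 0.0202.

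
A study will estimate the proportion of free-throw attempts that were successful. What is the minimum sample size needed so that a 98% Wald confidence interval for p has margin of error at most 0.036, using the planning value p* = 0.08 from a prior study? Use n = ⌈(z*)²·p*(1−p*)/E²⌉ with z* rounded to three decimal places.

n = 308

z* = 2.326 at the 98% level.
p*(1−p*) = 0.08·0.92 = 0.0736.
(z*)²·p*(1−p*)/E² = 5.410276·0.0736/0.001296 = 307.250.
⌈307.250⌉ = 308.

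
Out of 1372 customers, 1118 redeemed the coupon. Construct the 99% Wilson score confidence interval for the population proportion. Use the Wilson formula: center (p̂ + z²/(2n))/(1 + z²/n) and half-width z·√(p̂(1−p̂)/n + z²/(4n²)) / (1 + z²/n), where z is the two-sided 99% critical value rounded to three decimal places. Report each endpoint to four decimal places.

Here p̂ = 1118/1372 = 0.81487 and z = 2.576 (z² = 6.635776).
Denominator 1 + z²/n = 1 + 6.635776/1372 = 1.004837.
Center = (0.81487 + 0.002418)/1.004837 = 0.81335.
Radicand: p̂(1−p̂)/n + z²/(4n²) = 0.000109955 + 0.000000881 = 0.000110836.
Half-width = 2.576·√0.000110836/1.004837 = 0.02699.
So the interval runs from 0.7864 to 0.8403.

(0.7864, 0.8403)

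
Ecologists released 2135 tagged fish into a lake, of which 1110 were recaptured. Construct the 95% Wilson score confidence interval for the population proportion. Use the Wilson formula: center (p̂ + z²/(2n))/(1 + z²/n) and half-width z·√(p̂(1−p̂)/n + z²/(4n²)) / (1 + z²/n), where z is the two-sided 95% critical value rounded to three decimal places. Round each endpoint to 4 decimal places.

p̂ = 1110/2135 = 0.51991; z = 1.960, so z² = 3.841600.
Denominator 1 + z²/n = 1 + 3.841600/2135 = 1.001799.
Adjusted center: (0.51991 + z²/(2n))/1.001799 = 0.51987.
Radicand: p̂(1−p̂)/n + z²/(4n²) = 0.000116910 + 0.000000211 = 0.000117121.
Half-width = 1.960·√0.000117121/1.001799 = 0.02117.
CI: 0.51987 ± 0.02117 = (0.4987, 0.5410).

(0.4987, 0.5410)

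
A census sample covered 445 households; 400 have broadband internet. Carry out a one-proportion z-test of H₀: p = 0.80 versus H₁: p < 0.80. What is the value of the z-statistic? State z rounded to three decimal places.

z = 5.215

The sample proportion is 400/445 = 0.89888.
SE₀ = √(0.80·0.20/445) = 0.018962.
z = (p̂ − p₀)/SE = (0.89888 − 0.80)/0.018962 = 5.215.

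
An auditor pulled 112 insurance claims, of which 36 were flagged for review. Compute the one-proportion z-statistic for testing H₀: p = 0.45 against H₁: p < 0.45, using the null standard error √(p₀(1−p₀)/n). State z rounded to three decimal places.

Sample proportion p̂ = 36/112 = 0.32143.
Under H₀, SE = √(p₀(1−p₀)/n) = √(0.45·0.55/112) = √0.002209821 = 0.047009.
Test statistic: z = -0.12857/0.047009 = -2.735.

z = -2.735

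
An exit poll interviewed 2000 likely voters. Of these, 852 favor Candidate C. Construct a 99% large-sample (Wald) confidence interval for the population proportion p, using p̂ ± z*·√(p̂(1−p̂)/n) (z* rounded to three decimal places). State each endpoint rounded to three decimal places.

The sample proportion is 852/2000 = 0.42600.
Standard error of p̂: √(0.244524/2000) = √0.000122262 = 0.011057.
For 99% confidence, z* = 2.576.
Margin of error: 2.576 × 0.011057 = 0.02848.
CI: 0.42600 ± 0.02848 = (0.398, 0.454).

(0.398, 0.454)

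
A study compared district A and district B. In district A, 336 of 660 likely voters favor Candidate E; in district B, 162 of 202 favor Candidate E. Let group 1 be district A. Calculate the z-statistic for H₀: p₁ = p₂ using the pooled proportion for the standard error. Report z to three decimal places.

Sample proportions: p̂₁ = 336/660 = 0.50909 and p̂₂ = 162/202 = 0.80198.
Pooled p̂ = (336+162)/(660+202) = 498/862 = 0.57773.
SE = √[p̂(1−p̂)(1/n₁+1/n₂)] = √[0.57773·0.42227·(1/660+1/202)] ≈ 0.039716.
z = (p̂₁ − p̂₂)/SE = (0.50909 − 0.80198)/0.039716 = -0.29289/0.039716 = -7.375.

z = -7.375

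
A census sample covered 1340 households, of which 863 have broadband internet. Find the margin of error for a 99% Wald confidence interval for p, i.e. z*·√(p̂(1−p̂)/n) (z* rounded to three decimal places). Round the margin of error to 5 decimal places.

The sample proportion is 863/1340 = 0.64403.
SE(p̂) = √(0.64403·0.35597/1340) = 0.013080.
z* = 2.576 at the 99% level.
ME = 2.576·0.013080 = 0.03369.

ME = 0.03369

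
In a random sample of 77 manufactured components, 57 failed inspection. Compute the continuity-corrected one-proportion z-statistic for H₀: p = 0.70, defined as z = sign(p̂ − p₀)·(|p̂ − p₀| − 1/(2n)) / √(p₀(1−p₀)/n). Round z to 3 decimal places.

z = 0.647

With x = 57 successes in n = 77, p̂ = 0.74026. p̂ − p₀ = 0.040260.
1/(2n) = 0.006494.
Corrected numerator: |0.040260| − 0.006494 = 0.033766.
Null standard error: √(0.70·0.30/77) = √0.002727273 = 0.052223.
z = +0.033766/0.052223 = 0.647.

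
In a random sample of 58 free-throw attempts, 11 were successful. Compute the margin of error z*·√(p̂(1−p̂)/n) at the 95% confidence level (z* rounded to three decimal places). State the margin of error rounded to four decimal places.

ME = 0.1009

With x = 11 successes in n = 58, p̂ = 0.18966.
Standard error of p̂: √(0.153686/58) = √0.002649760 = 0.051476.
For 95% confidence, z* = 1.960.
So ME = 0.1009.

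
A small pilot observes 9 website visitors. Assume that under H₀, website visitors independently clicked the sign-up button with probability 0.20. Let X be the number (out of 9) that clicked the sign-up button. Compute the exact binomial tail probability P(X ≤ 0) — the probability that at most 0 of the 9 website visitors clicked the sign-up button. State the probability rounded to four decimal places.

P = 0.1342

X is binomial with n = 9 and p = 0.20.
P(X ≤ 0) = C(9,0)·0.20^0·0.80^9.
= 0.134218 = 0.1342.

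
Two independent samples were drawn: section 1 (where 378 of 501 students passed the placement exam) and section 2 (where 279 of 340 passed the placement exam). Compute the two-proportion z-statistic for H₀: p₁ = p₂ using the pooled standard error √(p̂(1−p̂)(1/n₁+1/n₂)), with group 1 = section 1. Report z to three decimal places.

z = -2.275

p̂₁ = 378/501 = 0.75449, p̂₂ = 279/340 = 0.82059.
Pooling: p̂ = 657/841 = 0.78121.
Pooled SE = √[0.1709193·0.00493718] ≈ 0.029049.
z = -0.06610/0.029049 = -2.275.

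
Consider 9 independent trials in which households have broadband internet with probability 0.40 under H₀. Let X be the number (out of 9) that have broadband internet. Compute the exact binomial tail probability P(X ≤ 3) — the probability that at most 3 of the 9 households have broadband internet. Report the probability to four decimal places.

P = 0.4826

X ~ Binomial(n=9, p=0.40).
P(X ≤ 3) = C(9,0)·0.40^0·0.60^9 + C(9,1)·0.40^1·0.60^8 + C(9,2)·0.40^2·0.60^7 + C(9,3)·0.40^3·0.60^6.
= 0.010078 + 0.060466 + 0.161243 + 0.250823 = 0.4826.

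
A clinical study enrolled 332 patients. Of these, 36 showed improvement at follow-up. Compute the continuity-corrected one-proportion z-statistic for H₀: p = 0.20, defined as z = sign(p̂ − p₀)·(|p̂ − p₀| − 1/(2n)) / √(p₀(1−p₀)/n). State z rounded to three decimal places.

p̂ = 36/332 = 0.10843. p̂ − p₀ = -0.091566.
Continuity correction 1/(2n) = 1/664 = 0.001506.
Corrected numerator: |-0.091566| − 0.001506 = 0.090060.
Under H₀, SE = √(p₀(1−p₀)/n) = √(0.20·0.80/332) = √0.000481928 = 0.021953.
z = (−)0.090060/0.021953 = -4.102.

z = -4.102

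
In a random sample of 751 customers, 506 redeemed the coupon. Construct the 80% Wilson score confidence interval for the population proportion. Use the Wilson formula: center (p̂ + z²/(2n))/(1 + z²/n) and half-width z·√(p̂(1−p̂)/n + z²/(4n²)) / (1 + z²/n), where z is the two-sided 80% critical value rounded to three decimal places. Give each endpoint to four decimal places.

Here p̂ = 506/751 = 0.67377 and z = 1.282 (z² = 1.643524).
1 + z²/n = 1.002188.
Center = (0.67377 + 0.001094)/1.002188 = 0.67339.
Radicand: p̂(1−p̂)/n + z²/(4n²) = 0.000292683 + 0.000000729 = 0.000293412.
Half-width = 1.282·√0.000293412/1.002188 = 0.02191.
Interval: 0.67339 ± 0.02191 → (0.6515, 0.6953).

(0.6515, 0.6953)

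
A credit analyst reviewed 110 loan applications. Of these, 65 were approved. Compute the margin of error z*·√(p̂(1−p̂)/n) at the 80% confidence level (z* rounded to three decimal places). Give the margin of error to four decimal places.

ME = 0.0601

p̂ = 65/110 = 0.59091.
SE(p̂) = √(0.59091·0.40909/110) = 0.046879.
For 80% confidence, z* = 1.282.
ME = 1.282·0.046879 = 0.0601.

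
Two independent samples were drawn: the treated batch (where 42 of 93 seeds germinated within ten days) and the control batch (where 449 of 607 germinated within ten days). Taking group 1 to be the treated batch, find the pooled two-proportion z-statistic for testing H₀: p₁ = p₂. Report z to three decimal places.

z = -5.653

p̂₁ = 42/93 = 0.45161, p̂₂ = 449/607 = 0.73970.
Pooling: p̂ = 491/700 = 0.70143.
SE = √[p̂(1−p̂)(1/n₁+1/n₂)] = √[0.70143·0.29857·(1/93+1/607)] ≈ 0.050960.
z = -0.28809/0.050960 = -5.653.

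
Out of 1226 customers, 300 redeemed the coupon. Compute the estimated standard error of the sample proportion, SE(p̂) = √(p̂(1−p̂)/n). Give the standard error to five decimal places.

SE = 0.01228

Sample proportion p̂ = 300/1226 = 0.24470.
p̂(1−p̂) = 0.184822.
Dividing by n and taking the root: √0.000150752 = 0.01228.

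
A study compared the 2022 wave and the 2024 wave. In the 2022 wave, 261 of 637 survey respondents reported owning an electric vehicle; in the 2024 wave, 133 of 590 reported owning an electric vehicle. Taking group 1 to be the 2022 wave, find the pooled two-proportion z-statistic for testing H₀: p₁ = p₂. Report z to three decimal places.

z = 6.909

p̂₁ = 261/637 = 0.40973, p̂₂ = 133/590 = 0.22542.
Pooling: p̂ = 394/1227 = 0.32111.
SE = √[p̂(1−p̂)(1/n₁+1/n₂)] = √[0.32111·0.67889·(1/637+1/590)] ≈ 0.026678.
z = 0.18431/0.026678 = 6.909.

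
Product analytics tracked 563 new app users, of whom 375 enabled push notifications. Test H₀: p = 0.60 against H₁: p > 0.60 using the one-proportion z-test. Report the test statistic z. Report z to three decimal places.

z = 3.200

With x = 375 successes in n = 563, p̂ = 0.66607.
Null standard error: √(0.60·0.40/563) = √0.000426288 = 0.020647.
z = (p̂ − p₀)/SE = (0.66607 − 0.60)/0.020647 = 3.200.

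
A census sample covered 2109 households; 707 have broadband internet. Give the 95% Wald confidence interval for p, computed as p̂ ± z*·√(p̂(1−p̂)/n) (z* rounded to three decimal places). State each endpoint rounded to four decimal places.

The sample proportion is 707/2109 = 0.33523.
SE = √(p̂(1−p̂)/n) = √(0.222851/2109) = 0.010279.
The 95% critical value is z* = 1.960.
Margin of error: 1.960 × 0.010279 = 0.02015.
Interval: 0.33523 ± 0.02015 → (0.3151, 0.3554).

(0.3151, 0.3554)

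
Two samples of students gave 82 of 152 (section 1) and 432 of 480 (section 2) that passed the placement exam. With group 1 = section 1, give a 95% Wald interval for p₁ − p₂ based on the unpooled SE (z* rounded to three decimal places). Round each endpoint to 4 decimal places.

p̂₁ = 82/152 = 0.53947, p̂₂ = 432/480 = 0.90000; p̂₁ − p̂₂ = -0.36053.
Unpooled SE = √(p̂₁(1−p̂₁)/n₁ + p̂₂(1−p̂₂)/n₂) = √(0.001634486 + 0.000187500) = 0.042685.
For 95% confidence, z* = 1.960. Margin = 1.960·0.042685 = 0.08366.
So the interval runs from -0.4442 to -0.2769.

(-0.4442, -0.2769)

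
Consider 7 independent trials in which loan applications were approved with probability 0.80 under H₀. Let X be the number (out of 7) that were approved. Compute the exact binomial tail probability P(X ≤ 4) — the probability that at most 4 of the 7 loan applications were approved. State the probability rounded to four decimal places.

X ~ Binomial(n=7, p=0.80).
P(X ≤ 4) = Σ_{j=0}^{4} C(7,j)·0.80^j·0.20^{7−j}.
= 0.000013 + 0.000358 + 0.004301 + 0.028672 + 0.114688 = 0.1480.

P = 0.1480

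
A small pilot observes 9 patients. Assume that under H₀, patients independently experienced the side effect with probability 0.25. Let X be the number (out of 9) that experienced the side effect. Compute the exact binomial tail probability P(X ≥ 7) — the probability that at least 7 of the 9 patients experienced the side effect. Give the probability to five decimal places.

X is binomial with n = 9 and p = 0.25.
P(X ≥ 7) = C(9,7)·0.25^7·0.75^2 + C(9,8)·0.25^8·0.75^1 + C(9,9)·0.25^9·0.75^0.
= 0.001236 + 0.000103 + 0.000004 = 0.00134.

P = 0.00134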